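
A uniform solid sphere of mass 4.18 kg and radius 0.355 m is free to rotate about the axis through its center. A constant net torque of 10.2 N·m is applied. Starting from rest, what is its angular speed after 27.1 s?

I = (2/5)MR² = (2/5)(4.18)(0.355)² = 0.2107 kg·m².
α = τ/I = 10.2/0.2107 = 48.41 rad/s².
ω = ω₀ + αt = 0 + (48.41)(27.1) = 1312 rad/s.

ω ≈ 1310 rad/s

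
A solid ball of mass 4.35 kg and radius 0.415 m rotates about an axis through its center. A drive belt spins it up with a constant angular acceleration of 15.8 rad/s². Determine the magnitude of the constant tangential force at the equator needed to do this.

F ≈ 11.4 N

I = (2/5)MR² = (2/5)(4.35)(0.415)² = 0.2997 kg·m².
The required torque is τ = Iα = (0.2997)(15.80) = 4.735 N·m.
A tangential force at the equator gives τ = FR, so F = τ/R = 4.735/0.415 = 11.41 N.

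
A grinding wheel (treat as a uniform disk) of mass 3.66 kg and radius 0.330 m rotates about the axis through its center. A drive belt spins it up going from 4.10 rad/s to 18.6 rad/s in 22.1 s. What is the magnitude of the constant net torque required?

τ ≈ 0.131 N·m

I = ½MR² = (1/2)(3.66)(0.330)² = 0.1993 kg·m².
α = Δω/Δt = (18.6 − 4.10)/22.1 = 0.6561 rad/s².
τ = Iα = (0.1993)(0.6561) = 0.1308 N·m.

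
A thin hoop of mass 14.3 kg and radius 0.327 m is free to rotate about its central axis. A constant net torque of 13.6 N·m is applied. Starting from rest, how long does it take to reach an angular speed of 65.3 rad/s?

t ≈ 7.34 s

I = MR² = (14.3)(0.327)² = 1.529 kg·m².
α = τ/I = 13.6/1.529 = 8.894 rad/s².
ω = αt ⇒ t = ω/α = 65.3/8.894 = 7.342 s.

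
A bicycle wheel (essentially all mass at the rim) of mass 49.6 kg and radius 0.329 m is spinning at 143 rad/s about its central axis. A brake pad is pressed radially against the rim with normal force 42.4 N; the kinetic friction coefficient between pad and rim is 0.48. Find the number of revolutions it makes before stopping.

I = MR² = (49.6)(0.329)² = 5.369 kg·m².
Friction force f = μN = (0.48)(42.4) = 20.35 N at the rim; torque magnitude τ = fR = 6.696 N·m, opposing ω.
|α| = τ/I = 6.696/5.369 = 1.247 rad/s² (deceleration).
ω² = ω₀² − 2|α|θ with ω = 0 ⇒ θ = ω₀²/(2|α|) = 8198 rad = 1305 rev.

≈ 1300 revolutions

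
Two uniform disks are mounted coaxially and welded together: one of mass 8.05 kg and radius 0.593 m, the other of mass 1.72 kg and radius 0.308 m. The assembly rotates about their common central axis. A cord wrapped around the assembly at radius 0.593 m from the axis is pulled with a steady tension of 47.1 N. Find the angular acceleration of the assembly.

I = ½M₁R₁² + ½M₂R₂² = ½(8.05)(0.593)² + ½(1.72)(0.308)² = 1.497 kg·m².
τ = F r = (47.1)(0.593) = 27.93 N·m.
α = τ/I = 27.93/1.497 = 18.66 rad/s².

α ≈ 18.7 rad/s²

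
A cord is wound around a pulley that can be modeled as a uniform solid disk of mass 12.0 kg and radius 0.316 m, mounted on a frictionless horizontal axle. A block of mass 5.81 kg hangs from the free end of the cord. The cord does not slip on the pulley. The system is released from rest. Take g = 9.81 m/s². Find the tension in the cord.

T ≈ 29.0 N

I = ½MR² = (1/2)(12.0)(0.316)² = 0.5991 kg·m².
Block: mg − T = ma. Pulley: TR = Iα. No-slip: a = αR, so T = (I/R²)a = 6.000·a.
Then mg = (m + 6.000)a, so a = (5.81)(9.81)/(5.81 + 6.000) = 4.826 m/s².
T = 6.000·a = 28.96 N.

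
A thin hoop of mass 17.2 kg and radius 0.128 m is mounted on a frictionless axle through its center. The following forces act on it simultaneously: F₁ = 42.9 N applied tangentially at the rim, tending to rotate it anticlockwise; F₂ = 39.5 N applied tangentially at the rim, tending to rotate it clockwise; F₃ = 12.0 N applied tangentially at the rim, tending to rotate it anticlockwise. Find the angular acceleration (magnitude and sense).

I = MR² = (17.2)(0.128)² = 0.2818 kg·m².
Taking anticlockwise as positive: τ₁ = +(42.9)(0.128) = +5.491 N·m; τ₂ = −(39.5)(0.128) = −5.056 N·m; τ₃ = +(12.0)(0.128) = +1.536 N·m.
Net torque τ = 1.971 N·m.
α = τ/I = 1.971/0.2818 = 6.995 rad/s².

α ≈ 6.99 rad/s², anticlockwise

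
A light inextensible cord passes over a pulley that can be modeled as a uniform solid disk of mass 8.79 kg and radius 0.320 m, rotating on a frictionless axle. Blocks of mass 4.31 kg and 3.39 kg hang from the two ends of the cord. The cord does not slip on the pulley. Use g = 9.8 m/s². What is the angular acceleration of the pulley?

α ≈ 2.33 rad/s²

I = ½MR² = (1/2)(8.79)(0.320)² = 0.4500 kg·m².
Heavier block: m₁g − T₁ = m₁a. Lighter block: T₂ − m₂g = m₂a.
Pulley: (T₁ − T₂)R = Iα = I(a/R), so T₁ − T₂ = (I/R²)a = (1/2)M_p a = 4.395·a.
Adding the three: (m₁ − m₂)g = (m₁ + m₂ + 4.395)a, so a = (4.31 − 3.39)(9.8)/(4.31 + 3.39 + 4.395) = 0.7454 m/s².
α = a/R = 0.7454/0.320 = 2.329 rad/s².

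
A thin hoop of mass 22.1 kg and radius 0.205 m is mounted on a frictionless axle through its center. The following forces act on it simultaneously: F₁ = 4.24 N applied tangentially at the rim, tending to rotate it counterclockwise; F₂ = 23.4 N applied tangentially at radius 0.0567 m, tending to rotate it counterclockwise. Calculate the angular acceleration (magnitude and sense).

α ≈ 2.36 rad/s², counterclockwise

I = MR² = (22.1)(0.205)² = 0.9288 kg·m².
Taking counterclockwise as positive: τ₁ = +(4.24)(0.205) = +0.8692 N·m; τ₂ = +(23.4)(0.0567) = +1.327 N·m.
Net torque τ = 2.196 N·m.
α = τ/I = 2.196/0.9288 = 2.364 rad/s².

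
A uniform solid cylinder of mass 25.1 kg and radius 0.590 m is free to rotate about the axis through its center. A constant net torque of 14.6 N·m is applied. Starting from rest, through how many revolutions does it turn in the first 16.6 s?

≈ 73.3 revolutions

I = ½MR² = (1/2)(25.1)(0.590)² = 4.369 kg·m².
α = τ/I = 14.6/4.369 = 3.342 rad/s².
θ = ½αt² = ½(3.342)(16.6)² = 460.5 rad.
Revolutions = θ/(2π) = 73.28.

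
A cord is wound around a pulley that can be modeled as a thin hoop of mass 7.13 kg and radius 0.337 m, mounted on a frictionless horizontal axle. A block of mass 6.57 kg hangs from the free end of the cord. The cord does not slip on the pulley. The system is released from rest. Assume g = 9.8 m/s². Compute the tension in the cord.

I = MR² = (7.13)(0.337)² = 0.8097 kg·m².
Block: mg − T = ma. Pulley: TR = Iα. No-slip: a = αR, so T = (I/R²)a = 7.130·a.
Then mg = (m + 7.130)a, so a = (6.57)(9.8)/(6.57 + 7.130) = 4.700 m/s².
T = 7.130·a = 33.51 N.

T ≈ 33.5 N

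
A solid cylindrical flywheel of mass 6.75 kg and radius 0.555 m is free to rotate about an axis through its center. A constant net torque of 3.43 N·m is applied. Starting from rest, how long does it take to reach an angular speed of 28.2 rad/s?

t ≈ 8.55 s

I = ½MR² = (1/2)(6.75)(0.555)² = 1.040 kg·m².
α = τ/I = 3.43/1.040 = 3.299 rad/s².
ω = αt ⇒ t = ω/α = 28.2/3.299 = 8.547 s.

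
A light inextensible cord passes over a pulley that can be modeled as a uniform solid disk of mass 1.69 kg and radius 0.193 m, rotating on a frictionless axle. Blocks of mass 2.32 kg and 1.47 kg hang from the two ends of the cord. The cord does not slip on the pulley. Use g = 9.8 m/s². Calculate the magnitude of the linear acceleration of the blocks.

a ≈ 1.80 m/s²

I = ½MR² = (1/2)(1.69)(0.193)² = 0.03148 kg·m².
Heavier block: m₁g − T₁ = m₁a. Lighter block: T₂ − m₂g = m₂a.
Pulley: (T₁ − T₂)R = Iα = I(a/R), so T₁ − T₂ = (I/R²)a = (1/2)M_p a = 0.8450·a.
Adding the three: (m₁ − m₂)g = (m₁ + m₂ + 0.8450)a, so a = (2.32 − 1.47)(9.8)/(2.32 + 1.47 + 0.8450) = 1.797 m/s².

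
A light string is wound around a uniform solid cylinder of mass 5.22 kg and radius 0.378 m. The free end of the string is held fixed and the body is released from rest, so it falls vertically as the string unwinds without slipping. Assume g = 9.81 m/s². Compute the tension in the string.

T ≈ 17.1 N

Translation: Mg − T = Ma. Rotation about the center: TR = Iα with I = ½MR².
With a = αR: T = (I/R²)a = (1/2)M a, so Mg = (1 + 0.5000)Ma.
a = g/(1 + 0.5000) = 9.81/1.500 = 6.540 m/s².
T = 0.5000·M·a = (0.5000)(5.22)(6.540) = 17.07 N.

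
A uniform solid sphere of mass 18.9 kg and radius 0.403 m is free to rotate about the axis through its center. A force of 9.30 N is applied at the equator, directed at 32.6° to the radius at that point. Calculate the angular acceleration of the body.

α ≈ 1.64 rad/s²

I = (2/5)MR² = (2/5)(18.9)(0.403)² = 1.228 kg·m².
Only the tangential component produces torque: τ = F R sinθ = (9.30)(0.403) sin 32.6° = 2.019 N·m.
From τ = Iα: α = 2.019/1.228 = 1.645 rad/s².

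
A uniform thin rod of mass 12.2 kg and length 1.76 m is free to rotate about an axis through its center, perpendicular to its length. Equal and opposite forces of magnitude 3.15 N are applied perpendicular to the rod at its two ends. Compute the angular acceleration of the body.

α ≈ 1.76 rad/s²

I = (1/12)ML² = (1/12)(12.2)(1.76)² = 3.149 kg·m².
The couple gives τ = F·(L/2) + F·(L/2) = F L = (3.15)(1.76) = 5.544 N·m.
From τ = Iα: α = 5.544/3.149 = 1.760 rad/s².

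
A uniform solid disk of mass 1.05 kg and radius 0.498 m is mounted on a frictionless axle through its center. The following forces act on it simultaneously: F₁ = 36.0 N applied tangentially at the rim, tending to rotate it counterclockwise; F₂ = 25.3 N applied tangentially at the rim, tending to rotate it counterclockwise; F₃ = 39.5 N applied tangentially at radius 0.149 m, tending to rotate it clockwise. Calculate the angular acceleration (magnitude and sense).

α ≈ 189 rad/s², counterclockwise

I = ½MR² = (1/2)(1.05)(0.498)² = 0.1302 kg·m².
Taking counterclockwise as positive: τ₁ = +(36.0)(0.498) = +17.93 N·m; τ₂ = +(25.3)(0.498) = +12.60 N·m; τ₃ = −(39.5)(0.149) = −5.885 N·m.
Net torque τ = 24.64 N·m.
α = τ/I = 24.64/0.1302 = 189.3 rad/s².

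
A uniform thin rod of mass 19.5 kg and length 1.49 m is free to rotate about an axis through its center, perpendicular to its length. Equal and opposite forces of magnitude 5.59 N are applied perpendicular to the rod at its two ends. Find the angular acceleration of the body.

α ≈ 2.31 rad/s²

I = (1/12)ML² = (1/12)(19.5)(1.49)² = 3.608 kg·m².
The couple gives τ = F·(L/2) + F·(L/2) = F L = (5.59)(1.49) = 8.329 N·m.
From τ = Iα: α = 8.329/3.608 = 2.309 rad/s².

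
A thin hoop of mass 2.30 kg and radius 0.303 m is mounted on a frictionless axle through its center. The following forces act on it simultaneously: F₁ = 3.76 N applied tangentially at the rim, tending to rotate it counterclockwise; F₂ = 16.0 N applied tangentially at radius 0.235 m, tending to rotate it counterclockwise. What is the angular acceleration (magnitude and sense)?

I = MR² = (2.30)(0.303)² = 0.2112 kg·m².
Taking counterclockwise as positive: τ₁ = +(3.76)(0.303) = +1.139 N·m; τ₂ = +(16.0)(0.235) = +3.760 N·m.
Net torque τ = 4.899 N·m.
α = τ/I = 4.899/0.2112 = 23.20 rad/s².

α ≈ 23.2 rad/s², counterclockwise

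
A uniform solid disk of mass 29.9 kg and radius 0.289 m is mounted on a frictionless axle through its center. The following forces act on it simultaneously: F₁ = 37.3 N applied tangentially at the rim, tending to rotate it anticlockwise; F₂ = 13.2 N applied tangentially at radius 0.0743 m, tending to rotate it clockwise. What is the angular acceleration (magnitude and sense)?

I = ½MR² = (1/2)(29.9)(0.289)² = 1.249 kg·m².
Taking anticlockwise as positive: τ₁ = +(37.3)(0.289) = +10.78 N·m; τ₂ = −(13.2)(0.0743) = −0.9808 N·m.
Net torque τ = 9.799 N·m.
α = τ/I = 9.799/1.249 = 7.848 rad/s².

α ≈ 7.85 rad/s², anticlockwise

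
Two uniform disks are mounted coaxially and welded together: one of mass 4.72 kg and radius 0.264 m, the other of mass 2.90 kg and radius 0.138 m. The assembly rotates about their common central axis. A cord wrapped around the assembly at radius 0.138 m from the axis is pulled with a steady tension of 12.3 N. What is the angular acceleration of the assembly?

I = ½M₁R₁² + ½M₂R₂² = ½(4.72)(0.264)² + ½(2.90)(0.138)² = 0.1921 kg·m².
τ = F r = (12.3)(0.138) = 1.697 N·m.
α = τ/I = 1.697/0.1921 = 8.836 rad/s².

α ≈ 8.84 rad/s²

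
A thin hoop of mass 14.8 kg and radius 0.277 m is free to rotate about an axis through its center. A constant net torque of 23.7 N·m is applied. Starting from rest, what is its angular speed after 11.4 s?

I = MR² = (14.8)(0.277)² = 1.136 kg·m².
α = τ/I = 23.7/1.136 = 20.87 rad/s².
ω = ω₀ + αt = 0 + (20.87)(11.4) = 237.9 rad/s.

ω ≈ 238 rad/s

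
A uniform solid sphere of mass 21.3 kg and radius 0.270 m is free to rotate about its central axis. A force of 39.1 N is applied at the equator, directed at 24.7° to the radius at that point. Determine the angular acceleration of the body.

I = (2/5)MR² = (2/5)(21.3)(0.270)² = 0.6211 kg·m².
Only the tangential component produces torque: τ = F R sinθ = (39.1)(0.270) sin 24.7° = 4.411 N·m.
From τ = Iα: α = 4.411/0.6211 = 7.103 rad/s².

α ≈ 7.10 rad/s²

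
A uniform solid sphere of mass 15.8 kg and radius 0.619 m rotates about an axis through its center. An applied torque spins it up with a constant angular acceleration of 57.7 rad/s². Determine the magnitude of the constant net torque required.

τ ≈ 140 N·m

I = (2/5)MR² = (2/5)(15.8)(0.619)² = 2.422 kg·m².
τ = Iα = (2.422)(57.70) = 139.7 N·m.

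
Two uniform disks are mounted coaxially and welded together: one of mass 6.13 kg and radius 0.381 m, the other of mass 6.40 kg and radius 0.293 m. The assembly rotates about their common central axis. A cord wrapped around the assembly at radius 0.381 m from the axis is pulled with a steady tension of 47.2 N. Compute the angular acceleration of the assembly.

α ≈ 25.0 rad/s²

I = ½M₁R₁² + ½M₂R₂² = ½(6.13)(0.381)² + ½(6.40)(0.293)² = 0.7196 kg·m².
τ = F r = (47.2)(0.381) = 17.98 N·m.
α = τ/I = 17.98/0.7196 = 24.99 rad/s².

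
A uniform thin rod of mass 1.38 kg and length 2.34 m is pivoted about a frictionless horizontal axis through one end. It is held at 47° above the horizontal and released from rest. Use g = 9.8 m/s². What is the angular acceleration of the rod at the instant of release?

α ≈ 4.28 rad/s²

About the pivot, I = (1/3)ML² = (1/3)(1.38)(2.34)² = 2.519 kg·m².
The weight acts at the center, a distance L/2 = 1.170 m from the pivot; τ = Mg(L/2) cos 47° = 10.79 N·m.
α = τ/I = 10.79/2.519 = 4.284 rad/s².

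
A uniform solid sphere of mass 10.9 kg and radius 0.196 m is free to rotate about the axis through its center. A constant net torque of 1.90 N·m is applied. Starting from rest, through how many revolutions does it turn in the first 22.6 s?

I = (2/5)MR² = (2/5)(10.9)(0.196)² = 0.1675 kg·m².
α = τ/I = 1.90/0.1675 = 11.34 rad/s².
θ = ½αt² = ½(11.34)(22.6)² = 2897 rad.
Revolutions = θ/(2π) = 461.1.

≈ 461 revolutions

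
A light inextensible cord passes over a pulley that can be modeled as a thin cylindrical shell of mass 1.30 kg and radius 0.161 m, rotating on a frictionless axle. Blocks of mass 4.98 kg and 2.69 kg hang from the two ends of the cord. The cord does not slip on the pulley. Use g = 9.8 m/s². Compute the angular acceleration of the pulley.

α ≈ 15.5 rad/s²

I = MR² = (1.30)(0.161)² = 0.03370 kg·m².
Heavier block: m₁g − T₁ = m₁a. Lighter block: T₂ − m₂g = m₂a.
Pulley: (T₁ − T₂)R = Iα = I(a/R), so T₁ − T₂ = (I/R²)a = 1·M_p a = 1.300·a.
Adding the three: (m₁ − m₂)g = (m₁ + m₂ + 1.300)a, so a = (4.98 − 2.69)(9.8)/(4.98 + 2.69 + 1.300) = 2.502 m/s².
α = a/R = 2.502/0.161 = 15.54 rad/s².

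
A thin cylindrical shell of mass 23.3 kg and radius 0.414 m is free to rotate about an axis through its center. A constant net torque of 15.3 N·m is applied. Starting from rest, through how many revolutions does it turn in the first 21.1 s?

I = MR² = (23.3)(0.414)² = 3.994 kg·m².
α = τ/I = 15.3/3.994 = 3.831 rad/s².
θ = ½αt² = ½(3.831)(21.1)² = 852.8 rad.
Revolutions = θ/(2π) = 135.7.

≈ 136 revolutions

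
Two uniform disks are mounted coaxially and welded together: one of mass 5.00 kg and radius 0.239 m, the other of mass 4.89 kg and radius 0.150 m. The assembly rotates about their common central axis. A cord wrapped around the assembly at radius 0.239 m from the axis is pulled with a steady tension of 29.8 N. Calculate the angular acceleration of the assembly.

I = ½M₁R₁² + ½M₂R₂² = ½(5.00)(0.239)² + ½(4.89)(0.150)² = 0.1978 kg·m².
τ = F r = (29.8)(0.239) = 7.122 N·m.
α = τ/I = 7.122/0.1978 = 36.00 rad/s².

α ≈ 36.0 rad/s²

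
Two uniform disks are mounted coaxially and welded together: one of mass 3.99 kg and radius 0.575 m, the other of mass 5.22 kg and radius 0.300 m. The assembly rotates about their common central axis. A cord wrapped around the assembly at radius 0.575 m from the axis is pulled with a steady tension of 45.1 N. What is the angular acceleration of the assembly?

I = ½M₁R₁² + ½M₂R₂² = ½(3.99)(0.575)² + ½(5.22)(0.300)² = 0.8945 kg·m².
τ = F r = (45.1)(0.575) = 25.93 N·m.
α = τ/I = 25.93/0.8945 = 28.99 rad/s².

α ≈ 29.0 rad/s²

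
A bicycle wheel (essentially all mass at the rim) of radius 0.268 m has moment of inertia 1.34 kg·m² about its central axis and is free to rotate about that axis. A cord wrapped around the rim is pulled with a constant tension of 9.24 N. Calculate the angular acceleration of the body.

α ≈ 1.85 rad/s²

τ = F R = (9.24)(0.268) = 2.476 N·m.
Newton's second law for rotation, τ = Iα, gives α = τ/I = 2.476/1.340 = 1.848 rad/s².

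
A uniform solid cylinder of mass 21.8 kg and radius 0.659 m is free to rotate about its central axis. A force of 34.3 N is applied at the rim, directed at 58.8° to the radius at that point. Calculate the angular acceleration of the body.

α ≈ 4.08 rad/s²

I = ½MR² = (1/2)(21.8)(0.659)² = 4.734 kg·m².
Only the tangential component produces torque: τ = F R sinθ = (34.3)(0.659) sin 58.8° = 19.33 N·m.
Newton's second law for rotation, τ = Iα, gives α = τ/I = 19.33/4.734 = 4.084 rad/s².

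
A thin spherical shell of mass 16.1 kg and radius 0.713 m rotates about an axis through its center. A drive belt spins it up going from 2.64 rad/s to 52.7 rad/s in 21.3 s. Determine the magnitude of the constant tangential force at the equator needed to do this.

I = (2/3)MR² = (2/3)(16.1)(0.713)² = 5.456 kg·m².
α = Δω/Δt = (52.7 − 2.64)/21.3 = 2.350 rad/s².
The required torque is τ = Iα = (5.456)(2.350) = 12.82 N·m.
A tangential force at the equator gives τ = FR, so F = τ/R = 12.82/0.713 = 17.99 N.

F ≈ 18.0 N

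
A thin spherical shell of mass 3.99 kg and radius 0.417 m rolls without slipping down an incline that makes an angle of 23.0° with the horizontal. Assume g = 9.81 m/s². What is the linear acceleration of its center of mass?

a ≈ 2.30 m/s²

Translation along the incline: Mg sinθ − f = Ma.
Rotation about the center: fR = Iα with I = (2/3)MR². No-slip gives a = αR, so f = (I/R²)a = (2/3)M a.
Substituting: Mg sinθ = (1 + 0.6667)Ma, so a = g sinθ/(1 + 0.6667) = (9.81) sin 23.0° / 1.667 = 2.300 m/s².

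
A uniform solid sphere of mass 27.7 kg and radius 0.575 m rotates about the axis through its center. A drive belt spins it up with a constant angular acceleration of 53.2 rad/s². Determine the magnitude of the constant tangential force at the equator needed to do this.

I = (2/5)MR² = (2/5)(27.7)(0.575)² = 3.663 kg·m².
The required torque is τ = Iα = (3.663)(53.20) = 194.9 N·m.
A tangential force at the equator gives τ = FR, so F = τ/R = 194.9/0.575 = 338.9 N.

F ≈ 339 N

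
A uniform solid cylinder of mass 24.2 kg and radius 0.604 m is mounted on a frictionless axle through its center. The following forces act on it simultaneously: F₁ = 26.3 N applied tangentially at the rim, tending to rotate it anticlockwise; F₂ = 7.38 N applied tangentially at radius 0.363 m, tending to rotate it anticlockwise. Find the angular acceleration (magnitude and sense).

I = ½MR² = (1/2)(24.2)(0.604)² = 4.414 kg·m².
Taking anticlockwise as positive: τ₁ = +(26.3)(0.604) = +15.89 N·m; τ₂ = +(7.38)(0.363) = +2.679 N·m.
Net torque τ = 18.56 N·m.
α = τ/I = 18.56/4.414 = 4.205 rad/s².

α ≈ 4.21 rad/s², anticlockwise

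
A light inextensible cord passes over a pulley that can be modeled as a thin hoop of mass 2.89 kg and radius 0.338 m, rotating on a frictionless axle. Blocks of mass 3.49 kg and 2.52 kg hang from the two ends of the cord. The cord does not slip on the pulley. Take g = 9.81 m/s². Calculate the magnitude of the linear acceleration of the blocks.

I = MR² = (2.89)(0.338)² = 0.3302 kg·m².
Heavier block: m₁g − T₁ = m₁a. Lighter block: T₂ − m₂g = m₂a.
Pulley: (T₁ − T₂)R = Iα = I(a/R), so T₁ − T₂ = (I/R²)a = 1·M_p a = 2.890·a.
Adding the three: (m₁ − m₂)g = (m₁ + m₂ + 2.890)a, so a = (3.49 − 2.52)(9.81)/(3.49 + 2.52 + 2.890) = 1.069 m/s².

a ≈ 1.07 m/s²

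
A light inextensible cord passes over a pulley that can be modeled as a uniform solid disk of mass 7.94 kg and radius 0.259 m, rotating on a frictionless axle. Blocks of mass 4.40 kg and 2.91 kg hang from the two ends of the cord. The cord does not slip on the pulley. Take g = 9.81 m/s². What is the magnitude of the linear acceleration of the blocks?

a ≈ 1.30 m/s²

I = ½MR² = (1/2)(7.94)(0.259)² = 0.2663 kg·m².
Heavier block: m₁g − T₁ = m₁a. Lighter block: T₂ − m₂g = m₂a.
Pulley: (T₁ − T₂)R = Iα = I(a/R), so T₁ − T₂ = (I/R²)a = (1/2)M_p a = 3.970·a.
Adding the three: (m₁ − m₂)g = (m₁ + m₂ + 3.970)a, so a = (4.40 − 2.91)(9.81)/(4.40 + 2.91 + 3.970) = 1.296 m/s².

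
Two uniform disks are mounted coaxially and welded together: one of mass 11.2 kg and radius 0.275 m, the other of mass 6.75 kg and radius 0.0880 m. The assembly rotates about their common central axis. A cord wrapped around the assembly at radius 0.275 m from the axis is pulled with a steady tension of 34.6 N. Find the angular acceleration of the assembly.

α ≈ 21.2 rad/s²

I = ½M₁R₁² + ½M₂R₂² = ½(11.2)(0.275)² + ½(6.75)(0.0880)² = 0.4496 kg·m².
τ = F r = (34.6)(0.275) = 9.515 N·m.
α = τ/I = 9.515/0.4496 = 21.16 rad/s².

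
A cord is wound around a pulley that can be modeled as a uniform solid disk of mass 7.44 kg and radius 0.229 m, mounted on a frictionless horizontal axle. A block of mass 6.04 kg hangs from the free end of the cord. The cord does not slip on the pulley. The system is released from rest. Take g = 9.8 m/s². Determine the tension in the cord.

T ≈ 22.6 N

I = ½MR² = (1/2)(7.44)(0.229)² = 0.1951 kg·m².
Block: mg − T = ma. Pulley: TR = Iα. No-slip: a = αR, so T = (I/R²)a = 3.720·a.
Then mg = (m + 3.720)a, so a = (6.04)(9.8)/(6.04 + 3.720) = 6.065 m/s².
T = 3.720·a = 22.56 N.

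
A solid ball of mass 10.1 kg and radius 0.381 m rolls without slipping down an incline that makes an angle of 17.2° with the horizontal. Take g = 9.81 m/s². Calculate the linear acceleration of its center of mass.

a ≈ 2.07 m/s²

Translation along the incline: Mg sinθ − f = Ma.
Rotation about the center: fR = Iα with I = (2/5)MR². No-slip gives a = αR, so f = (I/R²)a = (2/5)M a.
Substituting: Mg sinθ = (1 + 0.4000)Ma, so a = g sinθ/(1 + 0.4000) = (9.81) sin 17.2° / 1.400 = 2.072 m/s².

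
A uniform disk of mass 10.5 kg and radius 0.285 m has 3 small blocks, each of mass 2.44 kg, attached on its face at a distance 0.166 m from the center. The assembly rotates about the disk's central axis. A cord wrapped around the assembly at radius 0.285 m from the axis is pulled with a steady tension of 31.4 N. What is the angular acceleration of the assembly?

I_disk = ½MR² = ½(10.5)(0.285)² = 0.4264 kg·m².
I_blocks = 3·m·r² = 3(2.44)(0.166)² = 0.2017 kg·m².
Total I = 0.6281 kg·m².
τ = F r = (31.4)(0.285) = 8.949 N·m.
α = τ/I = 8.949/0.6281 = 14.25 rad/s².

α ≈ 14.2 rad/s²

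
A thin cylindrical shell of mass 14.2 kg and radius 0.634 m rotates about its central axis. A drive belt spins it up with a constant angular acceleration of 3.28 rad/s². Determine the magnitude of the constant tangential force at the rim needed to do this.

I = MR² = (14.2)(0.634)² = 5.708 kg·m².
The required torque is τ = Iα = (5.708)(3.280) = 18.72 N·m.
A tangential force at the rim gives τ = FR, so F = τ/R = 18.72/0.634 = 29.53 N.

F ≈ 29.5 N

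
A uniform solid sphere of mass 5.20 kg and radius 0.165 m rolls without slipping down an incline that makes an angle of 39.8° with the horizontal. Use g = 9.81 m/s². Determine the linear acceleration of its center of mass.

Translation along the incline: Mg sinθ − f = Ma.
Rotation about the center: fR = Iα with I = (2/5)MR². No-slip gives a = αR, so f = (I/R²)a = (2/5)M a.
Substituting: Mg sinθ = (1 + 0.4000)Ma, so a = g sinθ/(1 + 0.4000) = (9.81) sin 39.8° / 1.400 = 4.485 m/s².

a ≈ 4.49 m/s²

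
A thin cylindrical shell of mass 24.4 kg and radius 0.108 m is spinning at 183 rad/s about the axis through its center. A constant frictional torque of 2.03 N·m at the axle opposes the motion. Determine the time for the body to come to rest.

t ≈ 25.7 s

I = MR² = (24.4)(0.108)² = 0.2846 kg·m².
The net torque has magnitude 2.03 N·m, opposing ω.
|α| = τ/I = 2.030/0.2846 = 7.133 rad/s² (deceleration).
0 = ω₀ − |α|t ⇒ t = ω₀/|α| = 183/7.133 = 25.66 s.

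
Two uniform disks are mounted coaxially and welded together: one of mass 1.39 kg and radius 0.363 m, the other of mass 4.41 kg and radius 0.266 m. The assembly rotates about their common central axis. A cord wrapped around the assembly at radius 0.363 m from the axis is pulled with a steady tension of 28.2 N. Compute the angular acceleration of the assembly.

I = ½M₁R₁² + ½M₂R₂² = ½(1.39)(0.363)² + ½(4.41)(0.266)² = 0.2476 kg·m².
τ = F r = (28.2)(0.363) = 10.24 N·m.
α = τ/I = 10.24/0.2476 = 41.34 rad/s².

α ≈ 41.3 rad/s²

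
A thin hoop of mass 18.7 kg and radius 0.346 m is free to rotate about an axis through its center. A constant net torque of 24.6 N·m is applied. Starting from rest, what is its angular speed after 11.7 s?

ω ≈ 129 rad/s

I = MR² = (18.7)(0.346)² = 2.239 kg·m².
α = τ/I = 24.6/2.239 = 10.99 rad/s².
ω = ω₀ + αt = 0 + (10.99)(11.7) = 128.6 rad/s.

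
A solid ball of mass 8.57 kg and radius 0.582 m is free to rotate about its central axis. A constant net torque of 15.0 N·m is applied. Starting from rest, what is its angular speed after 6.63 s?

ω ≈ 85.6 rad/s

I = (2/5)MR² = (2/5)(8.57)(0.582)² = 1.161 kg·m².
α = τ/I = 15.0/1.161 = 12.92 rad/s².
ω = ω₀ + αt = 0 + (12.92)(6.63) = 85.65 rad/s.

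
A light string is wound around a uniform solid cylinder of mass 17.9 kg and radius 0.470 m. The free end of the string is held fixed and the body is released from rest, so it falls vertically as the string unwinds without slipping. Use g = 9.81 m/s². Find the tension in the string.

Translation: Mg − T = Ma. Rotation about the center: TR = Iα with I = ½MR².
With a = αR: T = (I/R²)a = (1/2)M a, so Mg = (1 + 0.5000)Ma.
a = g/(1 + 0.5000) = 9.81/1.500 = 6.540 m/s².
T = 0.5000·M·a = (0.5000)(17.9)(6.540) = 58.53 N.

T ≈ 58.5 N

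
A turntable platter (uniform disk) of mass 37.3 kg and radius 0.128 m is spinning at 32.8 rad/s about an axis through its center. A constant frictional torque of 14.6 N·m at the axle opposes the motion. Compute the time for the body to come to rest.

I = ½MR² = (1/2)(37.3)(0.128)² = 0.3056 kg·m².
The net torque has magnitude 14.6 N·m, opposing ω.
|α| = τ/I = 14.60/0.3056 = 47.78 rad/s² (deceleration).
0 = ω₀ − |α|t ⇒ t = ω₀/|α| = 32.8/47.78 = 0.6865 s.

t ≈ 0.686 s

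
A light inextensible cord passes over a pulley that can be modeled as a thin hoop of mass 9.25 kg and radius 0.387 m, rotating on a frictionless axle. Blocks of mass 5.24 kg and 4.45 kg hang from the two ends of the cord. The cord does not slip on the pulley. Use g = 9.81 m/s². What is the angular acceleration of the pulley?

I = MR² = (9.25)(0.387)² = 1.385 kg·m².
Heavier block: m₁g − T₁ = m₁a. Lighter block: T₂ − m₂g = m₂a.
Pulley: (T₁ − T₂)R = Iα = I(a/R), so T₁ − T₂ = (I/R²)a = 1·M_p a = 9.250·a.
Adding the three: (m₁ − m₂)g = (m₁ + m₂ + 9.250)a, so a = (5.24 − 4.45)(9.81)/(5.24 + 4.45 + 9.250) = 0.4092 m/s².
α = a/R = 0.4092/0.387 = 1.057 rad/s².

α ≈ 1.06 rad/s²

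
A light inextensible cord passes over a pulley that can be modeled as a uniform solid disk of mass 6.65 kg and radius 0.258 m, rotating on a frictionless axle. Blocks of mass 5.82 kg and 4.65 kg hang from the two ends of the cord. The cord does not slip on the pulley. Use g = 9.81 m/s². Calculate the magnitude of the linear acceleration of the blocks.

I = ½MR² = (1/2)(6.65)(0.258)² = 0.2213 kg·m².
Heavier block: m₁g − T₁ = m₁a. Lighter block: T₂ − m₂g = m₂a.
Pulley: (T₁ − T₂)R = Iα = I(a/R), so T₁ − T₂ = (I/R²)a = (1/2)M_p a = 3.325·a.
Adding the three: (m₁ − m₂)g = (m₁ + m₂ + 3.325)a, so a = (5.82 − 4.65)(9.81)/(5.82 + 4.65 + 3.325) = 0.8320 m/s².

a ≈ 0.832 m/s²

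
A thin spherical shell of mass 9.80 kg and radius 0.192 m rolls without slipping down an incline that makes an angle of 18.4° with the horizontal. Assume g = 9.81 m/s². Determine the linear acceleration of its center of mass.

Translation along the incline: Mg sinθ − f = Ma.
Rotation about the center: fR = Iα with I = (2/3)MR². No-slip gives a = αR, so f = (I/R²)a = (2/3)M a.
Substituting: Mg sinθ = (1 + 0.6667)Ma, so a = g sinθ/(1 + 0.6667) = (9.81) sin 18.4° / 1.667 = 1.858 m/s².

a ≈ 1.86 m/s²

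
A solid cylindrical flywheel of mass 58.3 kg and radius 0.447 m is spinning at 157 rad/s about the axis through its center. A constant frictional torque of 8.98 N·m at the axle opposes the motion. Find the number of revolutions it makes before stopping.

I = ½MR² = (1/2)(58.3)(0.447)² = 5.824 kg·m².
The net torque has magnitude 8.98 N·m, opposing ω.
|α| = τ/I = 8.980/5.824 = 1.542 rad/s² (deceleration).
ω² = ω₀² − 2|α|θ with ω = 0 ⇒ θ = ω₀²/(2|α|) = 7994 rad = 1272 rev.

≈ 1270 revolutions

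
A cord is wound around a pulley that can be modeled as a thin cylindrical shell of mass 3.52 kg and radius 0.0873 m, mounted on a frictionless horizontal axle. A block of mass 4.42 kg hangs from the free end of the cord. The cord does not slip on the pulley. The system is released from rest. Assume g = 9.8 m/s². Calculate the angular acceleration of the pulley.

α ≈ 62.5 rad/s²

I = MR² = (3.52)(0.0873)² = 0.02683 kg·m².
Block: mg − T = ma. Pulley: TR = Iα. No-slip: a = αR, so T = (I/R²)a = 3.520·a.
Then mg = (m + 3.520)a, so a = (4.42)(9.8)/(4.42 + 3.520) = 5.455 m/s².
α = a/R = 5.455/0.0873 = 62.49 rad/s².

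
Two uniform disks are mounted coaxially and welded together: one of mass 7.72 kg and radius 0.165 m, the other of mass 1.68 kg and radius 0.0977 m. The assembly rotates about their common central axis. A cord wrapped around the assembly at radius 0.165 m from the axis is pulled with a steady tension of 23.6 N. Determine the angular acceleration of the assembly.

α ≈ 34.4 rad/s²

I = ½M₁R₁² + ½M₂R₂² = ½(7.72)(0.165)² + ½(1.68)(0.0977)² = 0.1131 kg·m².
τ = F r = (23.6)(0.165) = 3.894 N·m.
α = τ/I = 3.894/0.1131 = 34.43 rad/s².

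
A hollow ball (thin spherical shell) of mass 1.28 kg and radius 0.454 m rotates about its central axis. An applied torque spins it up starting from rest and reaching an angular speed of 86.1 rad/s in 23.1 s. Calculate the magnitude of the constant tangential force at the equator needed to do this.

I = (2/3)MR² = (2/3)(1.28)(0.454)² = 0.1759 kg·m².
α = Δω/Δt = (86.1 − 0)/23.1 = 3.727 rad/s².
The required torque is τ = Iα = (0.1759)(3.727) = 0.6556 N·m.
A tangential force at the equator gives τ = FR, so F = τ/R = 0.6556/0.454 = 1.444 N.

F ≈ 1.44 N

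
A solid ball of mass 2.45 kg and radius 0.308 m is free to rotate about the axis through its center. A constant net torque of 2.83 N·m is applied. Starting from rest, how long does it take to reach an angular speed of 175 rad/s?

t ≈ 5.75 s

I = (2/5)MR² = (2/5)(2.45)(0.308)² = 0.09297 kg·m².
α = τ/I = 2.83/0.09297 = 30.44 rad/s².
ω = αt ⇒ t = ω/α = 175/30.44 = 5.749 s.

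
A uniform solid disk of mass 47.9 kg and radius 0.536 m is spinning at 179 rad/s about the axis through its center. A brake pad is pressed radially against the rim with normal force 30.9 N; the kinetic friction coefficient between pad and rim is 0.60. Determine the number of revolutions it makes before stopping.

≈ 1770 revolutions

I = ½MR² = (1/2)(47.9)(0.536)² = 6.881 kg·m².
Friction force f = μN = (0.60)(30.9) = 18.54 N at the rim; torque magnitude τ = fR = 9.937 N·m, opposing ω.
|α| = τ/I = 9.937/6.881 = 1.444 rad/s² (deceleration).
ω² = ω₀² − 2|α|θ with ω = 0 ⇒ θ = ω₀²/(2|α|) = 11090 rad = 1765 rev.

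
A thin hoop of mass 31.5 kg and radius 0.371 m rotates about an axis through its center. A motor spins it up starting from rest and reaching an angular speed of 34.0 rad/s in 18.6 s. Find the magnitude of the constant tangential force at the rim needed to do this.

F ≈ 21.4 N

I = MR² = (31.5)(0.371)² = 4.336 kg·m².
α = Δω/Δt = (34.0 − 0)/18.6 = 1.828 rad/s².
The required torque is τ = Iα = (4.336)(1.828) = 7.925 N·m.
A tangential force at the rim gives τ = FR, so F = τ/R = 7.925/0.371 = 21.36 N.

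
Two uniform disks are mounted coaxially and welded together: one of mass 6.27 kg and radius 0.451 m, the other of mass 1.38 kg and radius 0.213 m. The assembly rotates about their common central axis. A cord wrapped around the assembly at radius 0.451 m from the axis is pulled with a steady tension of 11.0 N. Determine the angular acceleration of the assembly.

α ≈ 7.42 rad/s²

I = ½M₁R₁² + ½M₂R₂² = ½(6.27)(0.451)² + ½(1.38)(0.213)² = 0.6690 kg·m².
τ = F r = (11.0)(0.451) = 4.961 N·m.
α = τ/I = 4.961/0.6690 = 7.416 rad/s².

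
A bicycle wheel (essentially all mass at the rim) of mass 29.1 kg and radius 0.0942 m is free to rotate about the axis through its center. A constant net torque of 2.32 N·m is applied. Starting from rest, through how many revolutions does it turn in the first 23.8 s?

≈ 405 revolutions

I = MR² = (29.1)(0.0942)² = 0.2582 kg·m².
α = τ/I = 2.32/0.2582 = 8.984 rad/s².
θ = ½αt² = ½(8.984)(23.8)² = 2545 rad.
Revolutions = θ/(2π) = 405.0.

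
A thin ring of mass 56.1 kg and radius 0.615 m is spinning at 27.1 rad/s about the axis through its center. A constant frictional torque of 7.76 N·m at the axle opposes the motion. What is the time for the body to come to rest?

t ≈ 74.1 s

I = MR² = (56.1)(0.615)² = 21.22 kg·m².
The net torque has magnitude 7.76 N·m, opposing ω.
|α| = τ/I = 7.760/21.22 = 0.3657 rad/s² (deceleration).
0 = ω₀ − |α|t ⇒ t = ω₀/|α| = 27.1/0.3657 = 74.10 s.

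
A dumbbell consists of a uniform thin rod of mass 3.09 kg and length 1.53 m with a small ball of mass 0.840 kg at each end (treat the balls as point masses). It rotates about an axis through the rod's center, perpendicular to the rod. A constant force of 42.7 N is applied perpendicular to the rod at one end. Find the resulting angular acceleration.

I_rod = (1/12)ML² = (1/12)(3.09)(1.53)² = 0.6028 kg·m².
I_balls = 2·m·(L/2)² = 2(0.840)(0.7650)² = 0.9832 kg·m².
Total I = 1.586 kg·m².
τ = F·(L/2) = (42.7)(0.765) = 32.67 N·m.
α = τ/I = 32.67/1.586 = 20.60 rad/s².

α ≈ 20.6 rad/s²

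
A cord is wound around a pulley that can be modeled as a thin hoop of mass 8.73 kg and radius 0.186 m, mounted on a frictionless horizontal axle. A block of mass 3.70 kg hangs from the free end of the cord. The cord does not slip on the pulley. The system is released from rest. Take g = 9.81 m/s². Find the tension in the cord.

I = MR² = (8.73)(0.186)² = 0.3020 kg·m².
Block: mg − T = ma. Pulley: TR = Iα. No-slip: a = αR, so T = (I/R²)a = 8.730·a.
Then mg = (m + 8.730)a, so a = (3.70)(9.81)/(3.70 + 8.730) = 2.920 m/s².
T = 8.730·a = 25.49 N.

T ≈ 25.5 N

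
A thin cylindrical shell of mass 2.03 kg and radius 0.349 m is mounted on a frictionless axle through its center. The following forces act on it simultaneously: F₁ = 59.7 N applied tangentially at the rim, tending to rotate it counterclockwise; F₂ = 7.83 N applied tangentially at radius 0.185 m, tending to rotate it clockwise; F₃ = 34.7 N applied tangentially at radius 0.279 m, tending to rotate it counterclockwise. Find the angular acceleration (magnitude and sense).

α ≈ 118 rad/s², counterclockwise

I = MR² = (2.03)(0.349)² = 0.2473 kg·m².
Taking counterclockwise as positive: τ₁ = +(59.7)(0.349) = +20.84 N·m; τ₂ = −(7.83)(0.185) = −1.449 N·m; τ₃ = +(34.7)(0.279) = +9.681 N·m.
Net torque τ = 29.07 N·m.
α = τ/I = 29.07/0.2473 = 117.6 rad/s².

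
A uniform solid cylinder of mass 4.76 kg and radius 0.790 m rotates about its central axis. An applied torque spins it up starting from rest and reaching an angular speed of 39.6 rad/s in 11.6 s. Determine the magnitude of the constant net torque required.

I = ½MR² = (1/2)(4.76)(0.790)² = 1.485 kg·m².
α = Δω/Δt = (39.6 − 0)/11.6 = 3.414 rad/s².
τ = Iα = (1.485)(3.414) = 5.071 N·m.

τ ≈ 5.07 N·m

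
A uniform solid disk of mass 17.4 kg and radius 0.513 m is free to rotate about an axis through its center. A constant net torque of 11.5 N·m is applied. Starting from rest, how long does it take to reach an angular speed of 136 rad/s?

I = ½MR² = (1/2)(17.4)(0.513)² = 2.290 kg·m².
α = τ/I = 11.5/2.290 = 5.023 rad/s².
ω = αt ⇒ t = ω/α = 136/5.023 = 27.08 s.

t ≈ 27.1 s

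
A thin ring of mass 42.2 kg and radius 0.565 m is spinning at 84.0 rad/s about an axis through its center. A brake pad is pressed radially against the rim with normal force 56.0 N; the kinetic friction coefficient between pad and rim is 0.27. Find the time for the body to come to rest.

t ≈ 132 s

I = MR² = (42.2)(0.565)² = 13.47 kg·m².
Friction force f = μN = (0.27)(56.0) = 15.12 N at the rim; torque magnitude τ = fR = 8.543 N·m, opposing ω.
|α| = τ/I = 8.543/13.47 = 0.6341 rad/s² (deceleration).
0 = ω₀ − |α|t ⇒ t = ω₀/|α| = 84.0/0.6341 = 132.5 s.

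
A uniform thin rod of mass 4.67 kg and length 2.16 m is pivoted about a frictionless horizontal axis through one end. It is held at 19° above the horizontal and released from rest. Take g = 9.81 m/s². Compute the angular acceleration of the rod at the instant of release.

About the pivot, I = (1/3)ML² = (1/3)(4.67)(2.16)² = 7.263 kg·m².
The weight acts at the center, a distance L/2 = 1.080 m from the pivot; τ = Mg(L/2) cos 19° = 46.78 N·m.
α = τ/I = 46.78/7.263 = 6.441 rad/s².

α ≈ 6.44 rad/s²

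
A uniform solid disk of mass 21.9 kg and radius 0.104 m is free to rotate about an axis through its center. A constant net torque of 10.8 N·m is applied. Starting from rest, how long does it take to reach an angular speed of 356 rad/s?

t ≈ 3.90 s

I = ½MR² = (1/2)(21.9)(0.104)² = 0.1184 kg·m².
α = τ/I = 10.8/0.1184 = 91.19 rad/s².
ω = αt ⇒ t = ω/α = 356/91.19 = 3.904 s.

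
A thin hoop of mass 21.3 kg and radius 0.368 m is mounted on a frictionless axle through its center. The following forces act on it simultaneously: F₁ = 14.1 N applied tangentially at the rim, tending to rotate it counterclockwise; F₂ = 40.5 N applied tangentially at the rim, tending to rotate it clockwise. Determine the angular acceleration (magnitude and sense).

I = MR² = (21.3)(0.368)² = 2.885 kg·m².
Taking counterclockwise as positive: τ₁ = +(14.1)(0.368) = +5.189 N·m; τ₂ = −(40.5)(0.368) = −14.90 N·m.
Net torque τ = -9.715 N·m.
α = τ/I = -9.715/2.885 = -3.368 rad/s².

α ≈ 3.37 rad/s², clockwise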